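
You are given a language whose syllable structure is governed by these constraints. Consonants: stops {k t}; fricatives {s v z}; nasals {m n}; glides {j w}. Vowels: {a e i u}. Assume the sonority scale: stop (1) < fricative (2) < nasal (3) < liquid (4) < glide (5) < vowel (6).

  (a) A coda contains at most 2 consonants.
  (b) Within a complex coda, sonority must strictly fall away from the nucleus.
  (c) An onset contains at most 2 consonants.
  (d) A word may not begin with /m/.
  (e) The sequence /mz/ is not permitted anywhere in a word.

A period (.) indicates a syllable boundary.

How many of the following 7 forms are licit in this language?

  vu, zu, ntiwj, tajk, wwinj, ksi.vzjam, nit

4

vu — σ1 onset /v/, coda /∅/ ok → licit
zu — σ1 onset /z/, coda /∅/ ok → licit
ntiwj — violates constraint (b): syllable 1 coda /wj/: /w/ (glide, 5) → /j/ (glide, 5) does not fall → illicit
tajk — σ1 onset /t/, coda /jk/ (5→1 falls) ok → licit
wwinj — violates constraint (b): syllable 1 coda /nj/: /n/ (nasal, 3) → /j/ (glide, 5) does not fall → illicit
ksi.vzjam — violates constraint (c): syllable 2 onset /vzj/ has 3 consonants (> 2) → illicit
nit — σ1 onset /n/, coda /t/ ok → licit
Licit: vu, zu, tajk, nit → 4.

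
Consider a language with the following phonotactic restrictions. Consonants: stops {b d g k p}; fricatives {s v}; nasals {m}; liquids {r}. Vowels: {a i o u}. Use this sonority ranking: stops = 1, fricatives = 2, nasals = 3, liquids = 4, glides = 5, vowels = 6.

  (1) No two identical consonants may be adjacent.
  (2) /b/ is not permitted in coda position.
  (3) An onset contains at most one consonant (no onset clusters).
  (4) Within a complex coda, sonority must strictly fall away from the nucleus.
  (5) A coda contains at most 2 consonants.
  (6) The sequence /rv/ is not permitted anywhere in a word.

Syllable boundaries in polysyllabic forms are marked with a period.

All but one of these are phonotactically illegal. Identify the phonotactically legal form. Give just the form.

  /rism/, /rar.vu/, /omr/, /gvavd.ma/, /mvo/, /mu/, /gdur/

/rism/ — violates constraint 4: syllable 1 coda /sm/: /s/ (fricative, 2) → /m/ (nasal, 3) does not fall → phonotactically illegal
/rar.vu/ — violates constraint 6: contains banned sequence /rv/ → phonotactically illegal
/omr/ — violates constraint 4: syllable 1 coda /mr/: /m/ (nasal, 3) → /r/ (liquid, 4) does not fall → phonotactically illegal
/gvavd.ma/ — violates constraint 3: syllable 1 onset /gv/ has 2 consonants (> 1) → phonotactically illegal
/mvo/ — violates constraint 3: syllable 1 onset /mv/ has 2 consonants (> 1) → phonotactically illegal
/mu/ — σ1 onset /m/, coda /∅/ ok → phonotactically legal
/gdur/ — violates constraint 3: syllable 1 onset /gd/ has 2 consonants (> 1) → phonotactically illegal

/mu/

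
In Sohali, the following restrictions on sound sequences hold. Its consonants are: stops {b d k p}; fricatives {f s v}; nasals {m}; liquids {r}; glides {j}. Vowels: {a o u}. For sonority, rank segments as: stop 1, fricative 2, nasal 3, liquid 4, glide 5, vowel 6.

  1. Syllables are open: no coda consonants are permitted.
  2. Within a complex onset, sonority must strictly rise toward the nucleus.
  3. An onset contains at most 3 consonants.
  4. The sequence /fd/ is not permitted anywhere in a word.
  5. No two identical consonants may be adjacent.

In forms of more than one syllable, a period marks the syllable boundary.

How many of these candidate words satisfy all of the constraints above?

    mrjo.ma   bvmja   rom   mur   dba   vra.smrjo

mrjo.ma — σ1 onset /mrj/ (3→4→5 rises), coda /∅/ ok; σ2 onset /m/, coda /∅/ ok → licit
bvmja — violates constraint 3: syllable 1 onset /bvmj/ has 4 consonants (> 3) → illicit
rom — violates constraint 1: syllable 1 coda /m/ has 1 consonant (> 0) → illicit
mur — violates constraint 1: syllable 1 coda /r/ has 1 consonant (> 0) → illicit
dba — violates constraint 2: syllable 1 onset /db/: /d/ (stop, 1) → /b/ (stop, 1) does not rise → illicit
vra.smrjo — violates constraint 3: syllable 2 onset /smrj/ has 4 consonants (> 3) → illicit
Licit: mrjo.ma → 1.

1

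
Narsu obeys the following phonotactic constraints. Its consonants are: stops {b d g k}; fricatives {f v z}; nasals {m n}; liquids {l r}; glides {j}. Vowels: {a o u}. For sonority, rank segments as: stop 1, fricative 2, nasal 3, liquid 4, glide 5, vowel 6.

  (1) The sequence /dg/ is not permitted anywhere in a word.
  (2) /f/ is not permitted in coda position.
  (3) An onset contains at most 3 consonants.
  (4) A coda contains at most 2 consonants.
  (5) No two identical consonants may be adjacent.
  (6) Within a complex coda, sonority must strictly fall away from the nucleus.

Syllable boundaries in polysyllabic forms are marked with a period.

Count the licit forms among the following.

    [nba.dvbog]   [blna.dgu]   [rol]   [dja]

3

[nba.dvbog] — σ1 onset /nb/ (2C), coda /∅/ ok; σ2 onset /dvb/ (3C), coda /g/ ok → licit
[blna.dgu] — violates constraint 1: contains banned sequence /dg/ → illicit
[rol] — σ1 onset /r/, coda /l/ ok → licit
[dja] — σ1 onset /dj/ (2C), coda /∅/ ok → licit
Licit: [nba.dvbog], [rol], [dja] → 3.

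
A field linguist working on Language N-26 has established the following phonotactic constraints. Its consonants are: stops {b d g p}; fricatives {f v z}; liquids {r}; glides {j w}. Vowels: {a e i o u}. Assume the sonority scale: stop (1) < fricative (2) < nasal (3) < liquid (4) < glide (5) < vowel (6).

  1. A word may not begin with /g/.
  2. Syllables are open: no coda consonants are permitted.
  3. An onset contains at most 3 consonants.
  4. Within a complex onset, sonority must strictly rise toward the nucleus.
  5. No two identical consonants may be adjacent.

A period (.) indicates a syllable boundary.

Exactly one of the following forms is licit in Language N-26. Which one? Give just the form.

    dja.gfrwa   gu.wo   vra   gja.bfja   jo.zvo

dja.gfrwa — violates constraint 3: syllable 2 onset /gfrw/ has 4 consonants (> 3) → illicit
gu.wo — violates constraint 1: word begins with /g/ → illicit
vra — σ1 onset /vr/ (2→4 rises), coda /∅/ ok → licit
gja.bfja — violates constraint 1: word begins with /g/ → illicit
jo.zvo — violates constraint 4: syllable 2 onset /zv/: /z/ (fricative, 2) → /v/ (fricative, 2) does not rise → illicit

vra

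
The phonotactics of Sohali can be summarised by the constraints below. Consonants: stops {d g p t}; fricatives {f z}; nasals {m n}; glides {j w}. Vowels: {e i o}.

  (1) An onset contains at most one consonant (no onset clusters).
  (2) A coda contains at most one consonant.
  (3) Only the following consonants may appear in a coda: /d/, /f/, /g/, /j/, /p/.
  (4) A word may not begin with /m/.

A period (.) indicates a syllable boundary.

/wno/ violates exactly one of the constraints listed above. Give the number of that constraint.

1

/wno/: syllable 1 onset /wn/ has 2 consonants (> 1).
This is a violation of constraint 1: "An onset contains at most one consonant (no onset clusters)."
The remaining constraints (2, 3, 4) are satisfied.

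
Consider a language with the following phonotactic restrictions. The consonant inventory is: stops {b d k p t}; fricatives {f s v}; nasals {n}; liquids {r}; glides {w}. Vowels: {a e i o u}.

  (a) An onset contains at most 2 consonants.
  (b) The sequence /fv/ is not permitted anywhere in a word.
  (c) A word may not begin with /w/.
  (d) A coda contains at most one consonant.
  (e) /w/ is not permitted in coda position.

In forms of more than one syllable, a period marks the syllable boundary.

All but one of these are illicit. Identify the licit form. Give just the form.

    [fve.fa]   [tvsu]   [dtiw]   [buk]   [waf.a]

[buk]

[fve.fa] — violates constraint (b): contains banned sequence /fv/ → illicit
[tvsu] — violates constraint (a): syllable 1 onset /tvs/ has 3 consonants (> 2) → illicit
[dtiw] — violates constraint (e): syllable 1 coda contains /w/ → illicit
[buk] — σ1 onset /b/, coda /k/ ok → licit
[waf.a] — violates constraint (c): word begins with /w/ → illicit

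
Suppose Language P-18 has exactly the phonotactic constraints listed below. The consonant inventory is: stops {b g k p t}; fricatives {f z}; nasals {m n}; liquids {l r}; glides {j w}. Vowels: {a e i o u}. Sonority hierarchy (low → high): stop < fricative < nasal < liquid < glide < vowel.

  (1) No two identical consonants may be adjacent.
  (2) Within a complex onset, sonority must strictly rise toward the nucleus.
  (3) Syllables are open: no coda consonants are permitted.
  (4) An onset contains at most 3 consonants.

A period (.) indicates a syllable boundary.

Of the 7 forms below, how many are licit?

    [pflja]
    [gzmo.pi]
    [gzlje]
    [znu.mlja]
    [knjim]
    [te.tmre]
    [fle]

[pflja] — violates constraint 4: syllable 1 onset /pflj/ has 4 consonants (> 3) → illicit
[gzmo.pi] — σ1 onset /gzm/ (1→2→3 rises), coda /∅/ ok; σ2 onset /p/, coda /∅/ ok → licit
[gzlje] — violates constraint 4: syllable 1 onset /gzlj/ has 4 consonants (> 3) → illicit
[znu.mlja] — σ1 onset /zn/ (2→3 rises), coda /∅/ ok; σ2 onset /mlj/ (3→4→5 rises), coda /∅/ ok → licit
[knjim] — violates constraint 3: syllable 1 coda /m/ has 1 consonant (> 0) → illicit
[te.tmre] — σ1 onset /t/, coda /∅/ ok; σ2 onset /tmr/ (1→3→4 rises), coda /∅/ ok → licit
[fle] — σ1 onset /fl/ (2→4 rises), coda /∅/ ok → licit
Licit: [gzmo.pi], [znu.mlja], [te.tmre], [fle] → 4.

4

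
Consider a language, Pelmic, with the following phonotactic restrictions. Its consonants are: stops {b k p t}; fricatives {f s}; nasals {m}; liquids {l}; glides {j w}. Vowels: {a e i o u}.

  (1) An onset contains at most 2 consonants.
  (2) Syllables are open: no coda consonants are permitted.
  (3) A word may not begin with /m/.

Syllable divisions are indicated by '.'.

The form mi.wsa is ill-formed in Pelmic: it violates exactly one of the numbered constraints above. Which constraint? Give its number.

3

mi.wsa: word begins with /m/.
This is a violation of constraint 3: "A word may not begin with /m/."
The remaining constraints (1, 2) are satisfied.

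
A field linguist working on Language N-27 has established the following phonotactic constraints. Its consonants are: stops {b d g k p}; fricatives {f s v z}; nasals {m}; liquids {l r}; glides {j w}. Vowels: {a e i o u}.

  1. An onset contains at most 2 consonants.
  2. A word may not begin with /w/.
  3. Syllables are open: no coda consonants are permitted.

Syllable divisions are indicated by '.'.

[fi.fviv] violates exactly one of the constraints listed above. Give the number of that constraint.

3

[fi.fviv]: syllable 2 coda /v/ has 1 consonant (> 0).
This is a violation of constraint 3: "Syllables are open: no coda consonants are permitted."
The remaining constraints (1, 2) are satisfied.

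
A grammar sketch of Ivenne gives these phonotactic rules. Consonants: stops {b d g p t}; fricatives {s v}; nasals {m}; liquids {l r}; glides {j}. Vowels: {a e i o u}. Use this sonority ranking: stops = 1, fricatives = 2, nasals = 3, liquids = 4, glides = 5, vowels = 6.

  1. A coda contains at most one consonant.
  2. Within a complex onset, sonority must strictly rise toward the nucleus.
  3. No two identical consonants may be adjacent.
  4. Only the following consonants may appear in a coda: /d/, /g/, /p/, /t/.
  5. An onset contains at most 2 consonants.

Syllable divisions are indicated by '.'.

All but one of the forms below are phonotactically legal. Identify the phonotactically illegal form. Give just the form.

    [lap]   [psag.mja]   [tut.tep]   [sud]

[tut.tep]

[lap] — σ1 onset /l/, coda /p/ ok → phonotactically legal
[psag.mja] — σ1 onset /ps/ (1→2 rises), coda /g/ ok; σ2 onset /mj/ (3→5 rises), coda /∅/ ok → phonotactically legal
[tut.tep] — violates constraint 3: adjacent identical consonants /tt/ → phonotactically illegal
[sud] — σ1 onset /s/, coda /d/ ok → phonotactically legal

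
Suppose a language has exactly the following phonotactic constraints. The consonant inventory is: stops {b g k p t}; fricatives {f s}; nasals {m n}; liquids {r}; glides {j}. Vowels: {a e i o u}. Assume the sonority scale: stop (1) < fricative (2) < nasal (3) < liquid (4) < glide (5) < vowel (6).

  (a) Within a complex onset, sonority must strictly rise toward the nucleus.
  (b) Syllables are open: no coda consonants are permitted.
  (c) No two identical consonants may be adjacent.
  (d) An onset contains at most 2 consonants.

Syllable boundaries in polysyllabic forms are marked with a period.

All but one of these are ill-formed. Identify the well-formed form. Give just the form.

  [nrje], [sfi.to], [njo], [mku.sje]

[nrje] — violates constraint (d): syllable 1 onset /nrj/ has 3 consonants (> 2) → ill-formed
[sfi.to] — violates constraint (a): syllable 1 onset /sf/: /s/ (fricative, 2) → /f/ (fricative, 2) does not rise → ill-formed
[njo] — σ1 onset /nj/ (3→5 rises), coda /∅/ ok → well-formed
[mku.sje] — violates constraint (a): syllable 1 onset /mk/: /m/ (nasal, 3) → /k/ (stop, 1) does not rise → ill-formed

[njo]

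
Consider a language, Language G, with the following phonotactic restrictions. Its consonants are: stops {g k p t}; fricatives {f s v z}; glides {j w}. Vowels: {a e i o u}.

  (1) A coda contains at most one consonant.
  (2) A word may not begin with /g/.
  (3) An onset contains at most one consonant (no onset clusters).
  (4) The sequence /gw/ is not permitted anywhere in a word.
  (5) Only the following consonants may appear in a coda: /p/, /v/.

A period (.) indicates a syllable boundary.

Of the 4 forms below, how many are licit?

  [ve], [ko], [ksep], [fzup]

[ve] — σ1 onset /v/, coda /∅/ ok → licit
[ko] — σ1 onset /k/, coda /∅/ ok → licit
[ksep] — violates constraint 3: syllable 1 onset /ks/ has 2 consonants (> 1) → illicit
[fzup] — violates constraint 3: syllable 1 onset /fz/ has 2 consonants (> 1) → illicit
Licit: [ve], [ko] → 2.

2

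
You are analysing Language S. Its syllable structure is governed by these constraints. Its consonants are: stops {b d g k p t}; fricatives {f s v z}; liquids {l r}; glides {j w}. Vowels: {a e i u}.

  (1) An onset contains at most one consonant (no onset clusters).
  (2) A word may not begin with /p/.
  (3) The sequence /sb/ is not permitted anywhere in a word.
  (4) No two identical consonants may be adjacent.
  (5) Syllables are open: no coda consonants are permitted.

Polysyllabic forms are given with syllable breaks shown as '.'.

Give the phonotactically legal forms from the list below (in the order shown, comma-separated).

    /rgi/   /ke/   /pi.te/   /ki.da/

/rgi/ — violates constraint 1: syllable 1 onset /rg/ has 2 consonants (> 1) → phonotactically illegal
/ke/ — σ1 onset /k/, coda /∅/ ok → phonotactically legal
/pi.te/ — violates constraint 2: word begins with /p/ → phonotactically illegal
/ki.da/ — σ1 onset /k/, coda /∅/ ok; σ2 onset /d/, coda /∅/ ok → phonotactically legal

/ke/, /ki.da/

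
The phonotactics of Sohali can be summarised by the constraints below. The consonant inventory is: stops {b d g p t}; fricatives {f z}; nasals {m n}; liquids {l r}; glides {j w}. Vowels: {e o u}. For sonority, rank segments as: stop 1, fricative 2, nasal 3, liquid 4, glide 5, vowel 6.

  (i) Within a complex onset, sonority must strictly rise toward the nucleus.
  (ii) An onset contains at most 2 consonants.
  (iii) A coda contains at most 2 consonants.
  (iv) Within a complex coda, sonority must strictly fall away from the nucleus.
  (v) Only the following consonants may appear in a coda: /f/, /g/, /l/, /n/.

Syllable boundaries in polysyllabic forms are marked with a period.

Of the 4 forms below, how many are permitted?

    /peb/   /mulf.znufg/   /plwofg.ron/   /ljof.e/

/peb/ — violates constraint (v): syllable 1 coda contains /b/, which is not a licensed coda consonant → not permitted
/mulf.znufg/ — σ1 onset /m/, coda /lf/ (4→2 falls) ok; σ2 onset /zn/ (2→3 rises), coda /fg/ (2→1 falls) ok → permitted
/plwofg.ron/ — violates constraint (ii): syllable 1 onset /plw/ has 3 consonants (> 2) → not permitted
/ljof.e/ — σ1 onset /lj/ (4→5 rises), coda /f/ ok; σ2 onset /∅/, coda /∅/ ok → permitted
Permitted: /mulf.znufg/, /ljof.e/ → 2.

2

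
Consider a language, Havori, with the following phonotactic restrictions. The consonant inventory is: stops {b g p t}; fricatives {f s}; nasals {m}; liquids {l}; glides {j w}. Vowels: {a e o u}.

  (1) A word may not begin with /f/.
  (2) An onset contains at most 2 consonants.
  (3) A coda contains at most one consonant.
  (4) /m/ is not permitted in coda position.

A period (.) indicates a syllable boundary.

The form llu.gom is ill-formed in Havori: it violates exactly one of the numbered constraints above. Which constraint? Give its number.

llu.gom: syllable 2 coda contains /m/.
This is a violation of constraint 4: "/m/ is not permitted in coda position."
The remaining constraints (1, 2, 3) are satisfied.

4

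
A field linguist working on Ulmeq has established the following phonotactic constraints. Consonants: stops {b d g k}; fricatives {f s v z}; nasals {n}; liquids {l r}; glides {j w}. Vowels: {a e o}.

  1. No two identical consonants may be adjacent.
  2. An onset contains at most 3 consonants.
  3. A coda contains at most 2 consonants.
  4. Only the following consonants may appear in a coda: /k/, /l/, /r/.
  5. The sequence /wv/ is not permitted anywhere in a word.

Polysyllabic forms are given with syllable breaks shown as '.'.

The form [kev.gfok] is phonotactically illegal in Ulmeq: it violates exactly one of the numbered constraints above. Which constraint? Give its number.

4

[kev.gfok]: syllable 1 coda contains /v/, which is not a licensed coda consonant.
This is a violation of constraint 4: "Only the following consonants may appear in a coda: /k/, /l/, /r/."
The remaining constraints (1, 2, 3, 5) are satisfied.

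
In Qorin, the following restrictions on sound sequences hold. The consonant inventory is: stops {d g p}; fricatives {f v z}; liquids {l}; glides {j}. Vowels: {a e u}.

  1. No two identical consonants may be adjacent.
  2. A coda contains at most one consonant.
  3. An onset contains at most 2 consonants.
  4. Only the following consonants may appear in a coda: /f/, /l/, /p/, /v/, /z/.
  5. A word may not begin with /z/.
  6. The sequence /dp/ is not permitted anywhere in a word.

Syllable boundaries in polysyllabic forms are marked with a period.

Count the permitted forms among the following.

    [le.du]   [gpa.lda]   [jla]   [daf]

[le.du] — σ1 onset /l/, coda /∅/ ok; σ2 onset /d/, coda /∅/ ok → permitted
[gpa.lda] — σ1 onset /gp/ (2C), coda /∅/ ok; σ2 onset /ld/ (2C), coda /∅/ ok → permitted
[jla] — σ1 onset /jl/ (2C), coda /∅/ ok → permitted
[daf] — σ1 onset /d/, coda /f/ ok → permitted
Permitted: [le.du], [gpa.lda], [jla], [daf] → 4.

4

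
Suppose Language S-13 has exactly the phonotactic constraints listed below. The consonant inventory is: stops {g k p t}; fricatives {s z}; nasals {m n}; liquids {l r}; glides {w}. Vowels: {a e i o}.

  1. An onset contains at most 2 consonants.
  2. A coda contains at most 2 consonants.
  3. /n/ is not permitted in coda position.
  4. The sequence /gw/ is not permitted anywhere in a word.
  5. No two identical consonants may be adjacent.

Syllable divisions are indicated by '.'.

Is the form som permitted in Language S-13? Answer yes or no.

yes

som — σ1 onset /s/, coda /m/ ok → permitted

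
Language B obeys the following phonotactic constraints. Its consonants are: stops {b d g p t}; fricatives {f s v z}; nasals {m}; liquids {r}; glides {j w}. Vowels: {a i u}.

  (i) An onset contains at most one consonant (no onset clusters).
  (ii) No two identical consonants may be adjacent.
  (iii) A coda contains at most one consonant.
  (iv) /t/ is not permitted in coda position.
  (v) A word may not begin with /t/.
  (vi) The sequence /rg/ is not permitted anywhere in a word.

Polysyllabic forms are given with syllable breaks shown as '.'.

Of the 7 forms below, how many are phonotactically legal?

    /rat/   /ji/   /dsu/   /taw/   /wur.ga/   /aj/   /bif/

/rat/ — violates constraint (iv): syllable 1 coda contains /t/ → phonotactically illegal
/ji/ — σ1 onset /j/, coda /∅/ ok → phonotactically legal
/dsu/ — violates constraint (i): syllable 1 onset /ds/ has 2 consonants (> 1) → phonotactically illegal
/taw/ — violates constraint (v): word begins with /t/ → phonotactically illegal
/wur.ga/ — violates constraint (vi): contains banned sequence /rg/ → phonotactically illegal
/aj/ — σ1 onset /∅/, coda /j/ ok → phonotactically legal
/bif/ — σ1 onset /b/, coda /f/ ok → phonotactically legal
Phonotactically legal: /ji/, /aj/, /bif/ → 3.

3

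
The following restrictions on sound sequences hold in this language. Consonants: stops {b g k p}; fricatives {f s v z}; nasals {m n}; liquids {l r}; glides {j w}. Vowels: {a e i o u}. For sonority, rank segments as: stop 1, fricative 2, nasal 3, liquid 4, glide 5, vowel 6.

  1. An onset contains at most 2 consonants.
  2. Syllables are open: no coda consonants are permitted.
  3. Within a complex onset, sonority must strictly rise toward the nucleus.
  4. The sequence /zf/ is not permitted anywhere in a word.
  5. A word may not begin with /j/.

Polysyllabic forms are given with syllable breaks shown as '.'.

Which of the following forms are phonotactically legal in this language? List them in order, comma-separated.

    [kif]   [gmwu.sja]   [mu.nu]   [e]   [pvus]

[mu.nu], [e]

[kif] — violates constraint 2: syllable 1 coda /f/ has 1 consonant (> 0) → phonotactically illegal
[gmwu.sja] — violates constraint 1: syllable 1 onset /gmw/ has 3 consonants (> 2) → phonotactically illegal
[mu.nu] — σ1 onset /m/, coda /∅/ ok; σ2 onset /n/, coda /∅/ ok → phonotactically legal
[e] — σ1 onset /∅/, coda /∅/ ok → phonotactically legal
[pvus] — violates constraint 2: syllable 1 coda /s/ has 1 consonant (> 0) → phonotactically illegal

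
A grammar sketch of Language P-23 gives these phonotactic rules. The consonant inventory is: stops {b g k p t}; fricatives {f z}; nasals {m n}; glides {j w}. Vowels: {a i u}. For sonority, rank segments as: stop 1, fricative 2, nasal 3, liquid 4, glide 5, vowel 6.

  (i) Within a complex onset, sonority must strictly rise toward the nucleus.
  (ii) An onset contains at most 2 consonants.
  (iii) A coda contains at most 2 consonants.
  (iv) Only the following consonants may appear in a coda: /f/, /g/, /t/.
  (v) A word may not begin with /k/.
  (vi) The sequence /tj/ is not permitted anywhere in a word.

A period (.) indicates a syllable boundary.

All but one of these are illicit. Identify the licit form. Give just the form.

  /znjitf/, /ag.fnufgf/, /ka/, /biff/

/znjitf/ — violates constraint (ii): syllable 1 onset /znj/ has 3 consonants (> 2) → illicit
/ag.fnufgf/ — violates constraint (iii): syllable 2 coda /fgf/ has 3 consonants (> 2) → illicit
/ka/ — violates constraint (v): word begins with /k/ → illicit
/biff/ — σ1 onset /b/, coda /ff/ (2C) ok → licit

/biff/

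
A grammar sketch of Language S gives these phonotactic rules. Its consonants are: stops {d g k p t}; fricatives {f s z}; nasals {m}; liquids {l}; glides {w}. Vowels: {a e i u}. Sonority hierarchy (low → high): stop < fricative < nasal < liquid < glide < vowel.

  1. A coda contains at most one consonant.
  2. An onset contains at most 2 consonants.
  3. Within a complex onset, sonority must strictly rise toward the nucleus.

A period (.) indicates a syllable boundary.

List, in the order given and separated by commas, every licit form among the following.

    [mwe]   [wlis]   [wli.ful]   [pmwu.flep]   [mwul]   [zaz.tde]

[mwe], [mwul]

[mwe] — σ1 onset /mw/ (3→5 rises), coda /∅/ ok → licit
[wlis] — violates constraint 3: syllable 1 onset /wl/: /w/ (glide, 5) → /l/ (liquid, 4) does not rise → illicit
[wli.ful] — violates constraint 3: syllable 1 onset /wl/: /w/ (glide, 5) → /l/ (liquid, 4) does not rise → illicit
[pmwu.flep] — violates constraint 2: syllable 1 onset /pmw/ has 3 consonants (> 2) → illicit
[mwul] — σ1 onset /mw/ (3→5 rises), coda /l/ ok → licit
[zaz.tde] — violates constraint 3: syllable 2 onset /td/: /t/ (stop, 1) → /d/ (stop, 1) does not rise → illicit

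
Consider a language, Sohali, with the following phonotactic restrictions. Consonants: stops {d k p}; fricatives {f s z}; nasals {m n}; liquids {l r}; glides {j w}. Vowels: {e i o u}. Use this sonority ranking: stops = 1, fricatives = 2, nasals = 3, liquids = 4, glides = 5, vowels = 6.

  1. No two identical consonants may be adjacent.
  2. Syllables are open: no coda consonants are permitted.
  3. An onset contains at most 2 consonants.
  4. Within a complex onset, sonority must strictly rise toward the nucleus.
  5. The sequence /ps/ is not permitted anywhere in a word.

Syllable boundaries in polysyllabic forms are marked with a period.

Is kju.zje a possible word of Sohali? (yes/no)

yes

kju.zje — σ1 onset /kj/ (1→5 rises), coda /∅/ ok; σ2 onset /zj/ (2→5 rises), coda /∅/ ok → licit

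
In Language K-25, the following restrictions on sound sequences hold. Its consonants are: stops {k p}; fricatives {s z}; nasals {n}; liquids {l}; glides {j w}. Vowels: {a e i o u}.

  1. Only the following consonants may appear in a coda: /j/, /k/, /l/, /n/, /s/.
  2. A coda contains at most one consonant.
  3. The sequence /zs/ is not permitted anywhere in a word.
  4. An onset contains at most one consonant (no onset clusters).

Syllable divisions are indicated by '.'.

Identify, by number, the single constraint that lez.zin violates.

1

lez.zin: syllable 1 coda contains /z/, which is not a licensed coda consonant.
This is a violation of constraint 1: "Only the following consonants may appear in a coda: /j/, /k/, /l/, /n/, /s/."
The remaining constraints (2, 3, 4) are satisfied.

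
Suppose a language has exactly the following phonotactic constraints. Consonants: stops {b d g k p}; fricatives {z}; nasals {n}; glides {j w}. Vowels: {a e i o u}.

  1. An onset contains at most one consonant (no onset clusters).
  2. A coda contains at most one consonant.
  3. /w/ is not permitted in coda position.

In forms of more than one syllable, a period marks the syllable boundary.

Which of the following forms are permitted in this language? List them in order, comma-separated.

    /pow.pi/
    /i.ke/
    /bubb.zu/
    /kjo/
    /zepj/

/i.ke/

/pow.pi/ — violates constraint 3: syllable 1 coda contains /w/ → not permitted
/i.ke/ — σ1 onset /∅/, coda /∅/ ok; σ2 onset /k/, coda /∅/ ok → permitted
/bubb.zu/ — violates constraint 2: syllable 1 coda /bb/ has 2 consonants (> 1) → not permitted
/kjo/ — violates constraint 1: syllable 1 onset /kj/ has 2 consonants (> 1) → not permitted
/zepj/ — violates constraint 2: syllable 1 coda /pj/ has 2 consonants (> 1) → not permitted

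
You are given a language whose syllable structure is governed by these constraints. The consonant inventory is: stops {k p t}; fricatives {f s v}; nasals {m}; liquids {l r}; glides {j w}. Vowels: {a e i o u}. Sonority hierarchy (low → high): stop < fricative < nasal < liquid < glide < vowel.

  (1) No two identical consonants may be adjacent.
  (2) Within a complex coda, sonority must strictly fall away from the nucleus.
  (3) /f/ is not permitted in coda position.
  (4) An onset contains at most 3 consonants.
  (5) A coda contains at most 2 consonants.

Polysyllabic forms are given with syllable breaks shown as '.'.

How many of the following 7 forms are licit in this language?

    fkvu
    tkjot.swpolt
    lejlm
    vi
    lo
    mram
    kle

fkvu — σ1 onset /fkv/ (3C), coda /∅/ ok → licit
tkjot.swpolt — σ1 onset /tkj/ (3C), coda /t/ ok; σ2 onset /swp/ (3C), coda /lt/ (4→1 falls) ok → licit
lejlm — violates constraint 5: syllable 1 coda /jlm/ has 3 consonants (> 2) → illicit
vi — σ1 onset /v/, coda /∅/ ok → licit
lo — σ1 onset /l/, coda /∅/ ok → licit
mram — σ1 onset /mr/ (2C), coda /m/ ok → licit
kle — σ1 onset /kl/ (2C), coda /∅/ ok → licit
Licit: fkvu, tkjot.swpolt, vi, lo, mram, kle → 6.

6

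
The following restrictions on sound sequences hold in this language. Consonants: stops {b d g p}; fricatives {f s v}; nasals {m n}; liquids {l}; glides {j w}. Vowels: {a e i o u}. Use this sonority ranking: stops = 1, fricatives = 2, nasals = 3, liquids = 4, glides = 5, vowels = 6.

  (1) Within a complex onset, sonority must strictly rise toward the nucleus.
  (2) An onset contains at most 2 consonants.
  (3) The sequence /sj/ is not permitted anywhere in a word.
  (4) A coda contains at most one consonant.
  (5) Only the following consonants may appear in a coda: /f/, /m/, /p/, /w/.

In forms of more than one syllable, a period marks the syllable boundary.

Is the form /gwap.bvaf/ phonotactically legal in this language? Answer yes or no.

/gwap.bvaf/ — σ1 onset /gw/ (1→5 rises), coda /p/ ok; σ2 onset /bv/ (1→2 rises), coda /f/ ok → phonotactically legal

yes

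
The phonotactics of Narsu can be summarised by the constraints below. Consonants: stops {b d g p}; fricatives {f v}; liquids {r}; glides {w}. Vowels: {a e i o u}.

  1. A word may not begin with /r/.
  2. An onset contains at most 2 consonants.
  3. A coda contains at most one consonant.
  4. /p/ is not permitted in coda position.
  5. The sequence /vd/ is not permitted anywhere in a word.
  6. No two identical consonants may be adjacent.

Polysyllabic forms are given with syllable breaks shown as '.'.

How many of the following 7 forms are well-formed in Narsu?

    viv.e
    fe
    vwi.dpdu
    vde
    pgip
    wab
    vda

3

viv.e — σ1 onset /v/, coda /v/ ok; σ2 onset /∅/, coda /∅/ ok → well-formed
fe — σ1 onset /f/, coda /∅/ ok → well-formed
vwi.dpdu — violates constraint 2: syllable 2 onset /dpd/ has 3 consonants (> 2) → ill-formed
vde — violates constraint 5: contains banned sequence /vd/ → ill-formed
pgip — violates constraint 4: syllable 1 coda contains /p/ → ill-formed
wab — σ1 onset /w/, coda /b/ ok → well-formed
vda — violates constraint 5: contains banned sequence /vd/ → ill-formed
Well-formed: viv.e, fe, wab → 3.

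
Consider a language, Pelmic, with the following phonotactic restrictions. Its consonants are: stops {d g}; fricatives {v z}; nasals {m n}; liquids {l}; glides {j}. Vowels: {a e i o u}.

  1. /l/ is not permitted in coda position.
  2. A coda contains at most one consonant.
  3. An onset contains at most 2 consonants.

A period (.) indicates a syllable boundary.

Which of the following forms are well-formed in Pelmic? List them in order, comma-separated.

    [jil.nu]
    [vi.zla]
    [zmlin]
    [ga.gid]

[jil.nu] — violates constraint 1: syllable 1 coda contains /l/ → ill-formed
[vi.zla] — σ1 onset /v/, coda /∅/ ok; σ2 onset /zl/ (2C), coda /∅/ ok → well-formed
[zmlin] — violates constraint 3: syllable 1 onset /zml/ has 3 consonants (> 2) → ill-formed
[ga.gid] — σ1 onset /g/, coda /∅/ ok; σ2 onset /g/, coda /d/ ok → well-formed

[vi.zla], [ga.gid]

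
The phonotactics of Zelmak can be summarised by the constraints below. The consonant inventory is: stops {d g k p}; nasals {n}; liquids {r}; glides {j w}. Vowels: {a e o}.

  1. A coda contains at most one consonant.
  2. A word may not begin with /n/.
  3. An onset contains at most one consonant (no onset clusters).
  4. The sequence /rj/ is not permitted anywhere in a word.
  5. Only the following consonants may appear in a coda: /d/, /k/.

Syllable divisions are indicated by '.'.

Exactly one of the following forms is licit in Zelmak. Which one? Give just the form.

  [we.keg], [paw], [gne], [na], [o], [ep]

[we.keg] — violates constraint 5: syllable 2 coda contains /g/, which is not a licensed coda consonant → illicit
[paw] — violates constraint 5: syllable 1 coda contains /w/, which is not a licensed coda consonant → illicit
[gne] — violates constraint 3: syllable 1 onset /gn/ has 2 consonants (> 1) → illicit
[na] — violates constraint 2: word begins with /n/ → illicit
[o] — σ1 onset /∅/, coda /∅/ ok → licit
[ep] — violates constraint 5: syllable 1 coda contains /p/, which is not a licensed coda consonant → illicit

[o]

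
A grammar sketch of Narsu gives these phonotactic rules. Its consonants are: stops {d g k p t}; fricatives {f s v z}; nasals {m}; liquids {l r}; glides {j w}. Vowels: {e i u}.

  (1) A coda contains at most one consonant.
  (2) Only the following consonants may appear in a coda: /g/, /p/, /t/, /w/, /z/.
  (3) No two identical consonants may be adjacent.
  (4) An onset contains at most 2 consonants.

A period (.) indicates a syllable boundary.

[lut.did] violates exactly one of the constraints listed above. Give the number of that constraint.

[lut.did]: syllable 2 coda contains /d/, which is not a licensed coda consonant.
This is a violation of constraint 2: "Only the following consonants may appear in a coda: /g/, /p/, /t/, /w/, /z/."
The remaining constraints (1, 3, 4) are satisfied.

2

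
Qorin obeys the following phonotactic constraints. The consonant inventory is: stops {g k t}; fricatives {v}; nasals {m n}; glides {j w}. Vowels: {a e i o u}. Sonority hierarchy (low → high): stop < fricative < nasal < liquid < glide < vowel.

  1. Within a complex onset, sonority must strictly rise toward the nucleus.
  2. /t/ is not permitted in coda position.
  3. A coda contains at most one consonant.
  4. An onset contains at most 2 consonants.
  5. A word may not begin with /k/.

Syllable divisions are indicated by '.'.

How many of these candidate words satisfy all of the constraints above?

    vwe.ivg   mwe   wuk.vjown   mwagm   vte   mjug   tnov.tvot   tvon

3

vwe.ivg — violates constraint 3: syllable 2 coda /vg/ has 2 consonants (> 1) → not permitted
mwe — σ1 onset /mw/ (3→5 rises), coda /∅/ ok → permitted
wuk.vjown — violates constraint 3: syllable 2 coda /wn/ has 2 consonants (> 1) → not permitted
mwagm — violates constraint 3: syllable 1 coda /gm/ has 2 consonants (> 1) → not permitted
vte — violates constraint 1: syllable 1 onset /vt/: /v/ (fricative, 2) → /t/ (stop, 1) does not rise → not permitted
mjug — σ1 onset /mj/ (3→5 rises), coda /g/ ok → permitted
tnov.tvot — violates constraint 2: syllable 2 coda contains /t/ → not permitted
tvon — σ1 onset /tv/ (1→2 rises), coda /n/ ok → permitted
Permitted: mwe, mjug, tvon → 3.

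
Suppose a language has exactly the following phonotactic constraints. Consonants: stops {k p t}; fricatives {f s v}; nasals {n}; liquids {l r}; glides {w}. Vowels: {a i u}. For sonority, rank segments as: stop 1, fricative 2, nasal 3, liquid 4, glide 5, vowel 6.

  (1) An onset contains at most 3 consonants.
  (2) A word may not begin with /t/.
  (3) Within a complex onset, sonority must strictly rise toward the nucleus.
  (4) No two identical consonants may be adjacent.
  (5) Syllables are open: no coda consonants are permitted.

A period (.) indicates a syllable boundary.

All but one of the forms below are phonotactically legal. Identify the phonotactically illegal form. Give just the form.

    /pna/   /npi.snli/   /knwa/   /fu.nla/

/pna/ — σ1 onset /pn/ (1→3 rises), coda /∅/ ok → phonotactically legal
/npi.snli/ — violates constraint 3: syllable 1 onset /np/: /n/ (nasal, 3) → /p/ (stop, 1) does not rise → phonotactically illegal
/knwa/ — σ1 onset /knw/ (1→3→5 rises), coda /∅/ ok → phonotactically legal
/fu.nla/ — σ1 onset /f/, coda /∅/ ok; σ2 onset /nl/ (3→4 rises), coda /∅/ ok → phonotactically legal

/npi.snli/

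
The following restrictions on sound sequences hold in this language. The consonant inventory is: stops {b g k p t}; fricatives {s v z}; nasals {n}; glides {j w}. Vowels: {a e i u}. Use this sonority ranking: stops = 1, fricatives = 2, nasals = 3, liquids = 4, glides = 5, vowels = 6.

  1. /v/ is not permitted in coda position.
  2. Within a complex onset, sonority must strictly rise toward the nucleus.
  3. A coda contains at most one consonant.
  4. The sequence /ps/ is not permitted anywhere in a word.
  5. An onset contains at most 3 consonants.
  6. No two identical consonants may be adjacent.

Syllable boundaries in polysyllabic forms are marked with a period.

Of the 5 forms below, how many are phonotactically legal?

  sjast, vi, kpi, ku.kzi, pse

2

sjast — violates constraint 3: syllable 1 coda /st/ has 2 consonants (> 1) → phonotactically illegal
vi — σ1 onset /v/, coda /∅/ ok → phonotactically legal
kpi — violates constraint 2: syllable 1 onset /kp/: /k/ (stop, 1) → /p/ (stop, 1) does not rise → phonotactically illegal
ku.kzi — σ1 onset /k/, coda /∅/ ok; σ2 onset /kz/ (1→2 rises), coda /∅/ ok → phonotactically legal
pse — violates constraint 4: contains banned sequence /ps/ → phonotactically illegal
Phonotactically legal: vi, ku.kzi → 2.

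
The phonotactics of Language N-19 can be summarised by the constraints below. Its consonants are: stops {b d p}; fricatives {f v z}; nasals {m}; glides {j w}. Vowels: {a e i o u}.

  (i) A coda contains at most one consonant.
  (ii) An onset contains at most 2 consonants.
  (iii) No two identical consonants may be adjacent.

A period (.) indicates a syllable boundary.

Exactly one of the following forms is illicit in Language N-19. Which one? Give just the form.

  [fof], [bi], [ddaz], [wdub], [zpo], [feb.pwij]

[fof] — σ1 onset /f/, coda /f/ ok → licit
[bi] — σ1 onset /b/, coda /∅/ ok → licit
[ddaz] — violates constraint (iii): adjacent identical consonants /dd/ → illicit
[wdub] — σ1 onset /wd/ (2C), coda /b/ ok → licit
[zpo] — σ1 onset /zp/ (2C), coda /∅/ ok → licit
[feb.pwij] — σ1 onset /f/, coda /b/ ok; σ2 onset /pw/ (2C), coda /j/ ok → licit

[ddaz]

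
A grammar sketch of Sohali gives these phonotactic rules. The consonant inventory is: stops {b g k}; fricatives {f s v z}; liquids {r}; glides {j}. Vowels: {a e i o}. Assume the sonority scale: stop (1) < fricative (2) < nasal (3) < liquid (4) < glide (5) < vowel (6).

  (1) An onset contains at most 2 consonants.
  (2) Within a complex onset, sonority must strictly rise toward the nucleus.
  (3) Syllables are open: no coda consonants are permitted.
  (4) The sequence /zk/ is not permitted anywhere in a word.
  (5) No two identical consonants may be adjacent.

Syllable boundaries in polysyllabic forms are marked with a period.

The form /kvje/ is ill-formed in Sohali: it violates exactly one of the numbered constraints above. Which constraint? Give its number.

1

/kvje/: syllable 1 onset /kvj/ has 3 consonants (> 2).
This is a violation of constraint 1: "An onset contains at most 2 consonants."
The remaining constraints (2, 3, 4, 5) are satisfied.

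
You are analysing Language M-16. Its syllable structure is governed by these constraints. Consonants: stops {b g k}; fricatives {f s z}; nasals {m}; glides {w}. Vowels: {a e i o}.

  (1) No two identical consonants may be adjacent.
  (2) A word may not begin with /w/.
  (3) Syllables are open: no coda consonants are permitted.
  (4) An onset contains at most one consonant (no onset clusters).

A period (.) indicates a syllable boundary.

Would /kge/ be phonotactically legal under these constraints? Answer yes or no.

/kge/ — violates constraint 4: syllable 1 onset /kg/ has 2 consonants (> 1) → phonotactically illegal

no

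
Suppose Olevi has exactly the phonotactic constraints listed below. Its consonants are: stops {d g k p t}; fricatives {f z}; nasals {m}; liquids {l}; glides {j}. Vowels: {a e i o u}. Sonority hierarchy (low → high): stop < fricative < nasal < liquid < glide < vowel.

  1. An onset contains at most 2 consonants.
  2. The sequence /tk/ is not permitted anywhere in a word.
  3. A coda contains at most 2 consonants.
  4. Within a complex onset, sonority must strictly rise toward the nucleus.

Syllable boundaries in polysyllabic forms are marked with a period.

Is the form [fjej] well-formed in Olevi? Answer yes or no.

yes

[fjej] — σ1 onset /fj/ (2→5 rises), coda /j/ ok → well-formed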